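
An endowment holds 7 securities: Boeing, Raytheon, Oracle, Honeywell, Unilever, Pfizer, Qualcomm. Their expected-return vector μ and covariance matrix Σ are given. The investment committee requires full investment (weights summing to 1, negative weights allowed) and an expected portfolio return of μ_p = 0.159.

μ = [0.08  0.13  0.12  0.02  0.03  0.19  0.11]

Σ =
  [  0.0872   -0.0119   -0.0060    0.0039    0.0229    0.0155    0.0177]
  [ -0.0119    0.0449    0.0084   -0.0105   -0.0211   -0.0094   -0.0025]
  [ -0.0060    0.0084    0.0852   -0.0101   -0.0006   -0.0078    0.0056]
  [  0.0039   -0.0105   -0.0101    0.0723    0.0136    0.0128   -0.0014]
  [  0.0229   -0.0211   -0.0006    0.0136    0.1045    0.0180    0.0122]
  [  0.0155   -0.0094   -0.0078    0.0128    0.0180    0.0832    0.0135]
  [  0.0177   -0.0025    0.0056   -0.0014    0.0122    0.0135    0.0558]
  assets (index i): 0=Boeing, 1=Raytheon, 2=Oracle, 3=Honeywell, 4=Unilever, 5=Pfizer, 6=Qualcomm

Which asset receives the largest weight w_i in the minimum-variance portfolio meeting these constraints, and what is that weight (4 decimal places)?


x=Σ⁻¹μ = [0.7629  3.6503  1.3041  0.5041  0.2589  2.3564  1.1479]
y=Σ⁻¹𝟙 = [9.7628  33.4550  11.1995  16.6891  9.2529  8.5922  11.5162]
a=μᵀx=1.283908  b=𝟙ᵀx=9.984775  c=𝟙ᵀy=100.467611  D=ac−b²=29.295458
λ₁=(c·0.159−b)/D = (100.467611·0.159−9.984775)/29.295458 = 0.204454
λ₂=(a−b·0.159)/D = (1.283908−9.984775·0.159)/29.295458 = -0.010366
w* = 0.204454·x + -0.010366·y:
  w_0 = 0.204454·0.7629 + -0.010366·9.7628 = 0.0548  (Boeing)
  w_1 = 0.204454·3.6503 + -0.010366·33.4550 = 0.3995  (Raytheon)
  w_2 = 0.204454·1.3041 + -0.010366·11.1995 = 0.1505  (Oracle)
  w_3 = 0.204454·0.5041 + -0.010366·16.6891 = -0.0699  (Honeywell)
  w_4 = 0.204454·0.2589 + -0.010366·9.2529 = -0.0430  (Unilever)
  w_5 = 0.204454·2.3564 + -0.010366·8.5922 = 0.3927  (Pfizer)
  w_6 = 0.204454·1.1479 + -0.010366·11.5162 = 0.1153  (Qualcomm)
Σw_i=1.0000  μᵀw=0.1590
σ²=wᵀΣw=λ₁·μ_p+λ₂ = 0.204454·0.159 + -0.010366 = 0.022142 ≈ 0.0221

Raytheon (0.3995)


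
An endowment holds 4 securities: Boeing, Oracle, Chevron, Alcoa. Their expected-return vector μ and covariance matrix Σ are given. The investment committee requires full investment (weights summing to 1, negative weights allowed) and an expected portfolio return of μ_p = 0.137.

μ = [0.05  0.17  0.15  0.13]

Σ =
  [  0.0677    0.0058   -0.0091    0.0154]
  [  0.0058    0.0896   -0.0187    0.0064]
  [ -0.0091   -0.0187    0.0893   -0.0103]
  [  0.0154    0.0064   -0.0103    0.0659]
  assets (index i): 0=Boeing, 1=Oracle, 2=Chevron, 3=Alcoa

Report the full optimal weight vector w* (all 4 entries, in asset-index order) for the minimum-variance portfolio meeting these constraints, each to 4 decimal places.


u=Σ⁻¹μ = [0.4094  2.2310  2.4238  2.0392]
v=Σ⁻¹𝟙 = [12.8413  12.8603  16.7621  13.5446]
a=μᵀu=1.028415  b=𝟙ᵀu=7.103428  c=𝟙ᵀv=56.008311  D=ac−b²=7.141123
λ₁=(c·0.137−b)/D = (56.008311·0.137−7.103428)/7.141123 = 0.079779
λ₂=(a−b·0.137)/D = (1.028415−7.103428·0.137)/7.141123 = 0.007736
w* = 0.079779·u + 0.007736·v:
  w_0 = 0.079779·0.4094 + 0.007736·12.8413 = 0.1320  (Boeing)
  w_1 = 0.079779·2.2310 + 0.007736·12.8603 = 0.2775  (Oracle)
  w_2 = 0.079779·2.4238 + 0.007736·16.7621 = 0.3230  (Chevron)
  w_3 = 0.079779·2.0392 + 0.007736·13.5446 = 0.2675  (Alcoa)
Σw_i=1.0000  μᵀw=0.1370
σ²=wᵀΣw=λ₁·μ_p+λ₂ = 0.079779·0.137 + 0.007736 = 0.018666 ≈ 0.0187

0.1320  0.2775  0.3230  0.2675


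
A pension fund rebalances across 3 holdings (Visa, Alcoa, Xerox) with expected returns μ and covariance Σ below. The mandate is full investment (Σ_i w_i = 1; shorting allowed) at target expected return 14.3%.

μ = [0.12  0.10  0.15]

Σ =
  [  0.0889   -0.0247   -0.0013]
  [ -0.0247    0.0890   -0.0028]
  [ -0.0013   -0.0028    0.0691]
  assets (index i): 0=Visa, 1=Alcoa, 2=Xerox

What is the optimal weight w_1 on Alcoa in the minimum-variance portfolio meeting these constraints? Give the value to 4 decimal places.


g=Σ⁻¹μ = [1.8585  1.7109  2.2751]
h=Σ⁻¹𝟙 = [15.9616  16.1511  15.4265]
a=μᵀg=0.735370  b=𝟙ᵀg=5.844479  c=𝟙ᵀh=47.539202  D=ac−b²=0.800986
λ₁=(c·0.143−b)/D = (47.539202·0.143−5.844479)/0.800986 = 1.190566
λ₂=(a−b·0.143)/D = (0.735370−5.844479·0.143)/0.800986 = -0.125333
w* = 1.190566·g + -0.125333·h:
  w_0 = 1.190566·1.8585 + -0.125333·15.9616 = 0.2121  (Visa)
  w_1 = 1.190566·1.7109 + -0.125333·16.1511 = 0.0127  (Alcoa)
  w_2 = 1.190566·2.2751 + -0.125333·15.4265 = 0.7752  (Xerox)
Σw_i=1.0000  μᵀw=0.1430
σ²=wᵀΣw=λ₁·μ_p+λ₂ = 1.190566·0.143 + -0.125333 = 0.044918 ≈ 0.0449

0.0127


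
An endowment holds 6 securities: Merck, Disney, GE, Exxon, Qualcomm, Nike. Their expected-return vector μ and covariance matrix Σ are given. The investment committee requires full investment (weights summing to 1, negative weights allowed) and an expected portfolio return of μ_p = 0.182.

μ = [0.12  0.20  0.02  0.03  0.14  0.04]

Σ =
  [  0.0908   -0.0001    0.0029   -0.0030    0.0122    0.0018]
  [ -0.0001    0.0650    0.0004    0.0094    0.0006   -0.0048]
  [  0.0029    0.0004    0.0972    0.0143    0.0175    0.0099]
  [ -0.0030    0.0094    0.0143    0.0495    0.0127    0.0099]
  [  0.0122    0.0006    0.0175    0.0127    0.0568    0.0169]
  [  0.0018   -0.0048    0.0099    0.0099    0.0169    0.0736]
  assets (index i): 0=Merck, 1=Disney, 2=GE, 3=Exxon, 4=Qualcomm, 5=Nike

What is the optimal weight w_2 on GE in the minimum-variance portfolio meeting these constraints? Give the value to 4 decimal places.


-0.0426

g=Σ⁻¹μ = [0.9980  3.1559  -0.2056  -0.5247  2.3107  0.2925]
h=Σ⁻¹𝟙 = [10.0148  14.2328  5.6733  12.4620  7.7814  10.0441]
a=μᵀg=1.066287  b=𝟙ᵀg=6.026825  c=𝟙ᵀh=60.208402  D=ac−b²=27.876812
λ₁=(c·0.182−b)/D = (60.208402·0.182−6.026825)/27.876812 = 0.176889
λ₂=(a−b·0.182)/D = (1.066287−6.026825·0.182)/27.876812 = -0.001098
w* = 0.176889·g + -0.001098·h:
  w_0 = 0.176889·0.9980 + -0.001098·10.0148 = 0.1655  (Merck)
  w_1 = 0.176889·3.1559 + -0.001098·14.2328 = 0.5426  (Disney)
  w_2 = 0.176889·-0.2056 + -0.001098·5.6733 = -0.0426  (GE)
  w_3 = 0.176889·-0.5247 + -0.001098·12.4620 = -0.1065  (Exxon)
  w_4 = 0.176889·2.3107 + -0.001098·7.7814 = 0.4002  (Qualcomm)
  w_5 = 0.176889·0.2925 + -0.001098·10.0441 = 0.0407  (Nike)
Σw_i=1.0000  μᵀw=0.1820
σ²=wᵀΣw=λ₁·μ_p+λ₂ = 0.176889·0.182 + -0.001098 = 0.031096 ≈ 0.0311


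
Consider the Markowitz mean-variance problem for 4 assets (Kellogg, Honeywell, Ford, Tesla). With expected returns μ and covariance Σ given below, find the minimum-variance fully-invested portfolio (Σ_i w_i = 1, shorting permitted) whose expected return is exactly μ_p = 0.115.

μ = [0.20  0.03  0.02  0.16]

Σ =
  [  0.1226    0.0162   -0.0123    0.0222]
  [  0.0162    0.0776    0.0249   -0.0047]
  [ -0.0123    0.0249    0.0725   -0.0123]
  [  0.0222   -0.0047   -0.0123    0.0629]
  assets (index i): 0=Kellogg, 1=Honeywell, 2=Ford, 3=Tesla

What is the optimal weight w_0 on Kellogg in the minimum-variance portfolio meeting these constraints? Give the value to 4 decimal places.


0.1873

g=Σ⁻¹μ = [1.3189  -0.0396  0.8950  2.2503]
h=Σ⁻¹𝟙 = [5.4246  8.0246  14.9267  17.5022]
a=μᵀg=0.640532  b=𝟙ᵀg=4.424538  c=𝟙ᵀh=45.878069  D=ac−b²=9.809857
λ₁=(c·0.115−b)/D = (45.878069·0.115−4.424538)/9.809857 = 0.086794
λ₂=(a−b·0.115)/D = (0.640532−4.424538·0.115)/9.809857 = 0.013426
w* = 0.086794·g + 0.013426·h:
  w_0 = 0.086794·1.3189 + 0.013426·5.4246 = 0.1873  (Kellogg)
  w_1 = 0.086794·-0.0396 + 0.013426·8.0246 = 0.1043  (Honeywell)
  w_2 = 0.086794·0.8950 + 0.013426·14.9267 = 0.2781  (Ford)
  w_3 = 0.086794·2.2503 + 0.013426·17.5022 = 0.4303  (Tesla)
Σw_i=1.0000  μᵀw=0.1150
σ²=wᵀΣw=λ₁·μ_p+λ₂ = 0.086794·0.115 + 0.013426 = 0.023408 ≈ 0.0234


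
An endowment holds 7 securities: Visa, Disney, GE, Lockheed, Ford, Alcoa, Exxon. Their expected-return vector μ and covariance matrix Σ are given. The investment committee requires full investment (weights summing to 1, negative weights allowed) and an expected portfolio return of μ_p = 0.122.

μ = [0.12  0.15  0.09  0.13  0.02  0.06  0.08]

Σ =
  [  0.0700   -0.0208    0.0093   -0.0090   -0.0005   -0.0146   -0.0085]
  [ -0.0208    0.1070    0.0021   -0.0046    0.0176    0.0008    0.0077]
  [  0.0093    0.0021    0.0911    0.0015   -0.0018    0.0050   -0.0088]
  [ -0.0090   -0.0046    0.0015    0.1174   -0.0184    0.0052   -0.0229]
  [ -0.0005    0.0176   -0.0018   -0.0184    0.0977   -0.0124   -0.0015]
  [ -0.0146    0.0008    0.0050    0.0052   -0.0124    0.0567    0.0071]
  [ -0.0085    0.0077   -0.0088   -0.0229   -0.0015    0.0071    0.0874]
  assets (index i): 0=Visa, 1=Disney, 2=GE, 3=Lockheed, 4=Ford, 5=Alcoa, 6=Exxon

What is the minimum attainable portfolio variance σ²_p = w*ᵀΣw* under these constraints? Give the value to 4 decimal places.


x=Σ⁻¹μ = [2.8649  1.8334  0.6913  1.6699  0.4248  1.4701  1.4274]
y=Σ⁻¹𝟙 = [25.2460  11.0105  8.4802  15.1888  14.5656  23.0054  16.1415]
a=μᵀx=1.108996  b=𝟙ᵀx=10.381809  c=𝟙ᵀy=113.637932  D=ac−b²=18.241998
λ₁=(c·0.122−b)/D = (113.637932·0.122−10.381809)/18.241998 = 0.190879
λ₂=(a−b·0.122)/D = (1.108996−10.381809·0.122)/18.241998 = -0.008639
w* = 0.190879·x + -0.008639·y:
  w_0 = 0.190879·2.8649 + -0.008639·25.2460 = 0.3288  (Visa)
  w_1 = 0.190879·1.8334 + -0.008639·11.0105 = 0.2548  (Disney)
  w_2 = 0.190879·0.6913 + -0.008639·8.4802 = 0.0587  (GE)
  w_3 = 0.190879·1.6699 + -0.008639·15.1888 = 0.1875  (Lockheed)
  w_4 = 0.190879·0.4248 + -0.008639·14.5656 = -0.0447  (Ford)
  w_5 = 0.190879·1.4701 + -0.008639·23.0054 = 0.0819  (Alcoa)
  w_6 = 0.190879·1.4274 + -0.008639·16.1415 = 0.1330  (Exxon)
Σw_i=1.0000  μᵀw=0.1220
σ²=wᵀΣw=λ₁·μ_p+λ₂ = 0.190879·0.122 + -0.008639 = 0.014649 ≈ 0.0146

0.0146


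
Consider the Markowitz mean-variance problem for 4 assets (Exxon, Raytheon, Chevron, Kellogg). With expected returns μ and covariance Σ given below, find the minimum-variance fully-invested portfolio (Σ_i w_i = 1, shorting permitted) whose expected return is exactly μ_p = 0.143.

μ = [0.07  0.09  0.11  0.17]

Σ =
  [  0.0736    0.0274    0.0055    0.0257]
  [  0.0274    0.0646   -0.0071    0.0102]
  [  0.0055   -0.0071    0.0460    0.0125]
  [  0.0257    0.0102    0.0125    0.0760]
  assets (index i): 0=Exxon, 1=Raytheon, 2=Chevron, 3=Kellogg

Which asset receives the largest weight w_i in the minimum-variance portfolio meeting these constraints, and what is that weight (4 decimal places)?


x=Σ⁻¹μ = [-0.4114  1.5213  2.1827  1.8128]
y=Σ⁻¹𝟙 = [4.1749  15.1539  21.9194  6.1071]
a=μᵀx=0.656394  b=𝟙ᵀx=5.105441  c=𝟙ᵀy=47.355333  D=ac−b²=5.018218
λ₁=(c·0.143−b)/D = (47.355333·0.143−5.105441)/5.018218 = 0.332064
λ₂=(a−b·0.143)/D = (0.656394−5.105441·0.143)/5.018218 = -0.014683
w* = 0.332064·x + -0.014683·y:
  w_0 = 0.332064·-0.4114 + -0.014683·4.1749 = -0.1979  (Exxon)
  w_1 = 0.332064·1.5213 + -0.014683·15.1539 = 0.2827  (Raytheon)
  w_2 = 0.332064·2.1827 + -0.014683·21.9194 = 0.4029  (Chevron)
  w_3 = 0.332064·1.8128 + -0.014683·6.1071 = 0.5123  (Kellogg)
Σw_i=1.0000  μᵀw=0.1430
σ²=wᵀΣw=λ₁·μ_p+λ₂ = 0.332064·0.143 + -0.014683 = 0.032802 ≈ 0.0328

Kellogg (0.5123)


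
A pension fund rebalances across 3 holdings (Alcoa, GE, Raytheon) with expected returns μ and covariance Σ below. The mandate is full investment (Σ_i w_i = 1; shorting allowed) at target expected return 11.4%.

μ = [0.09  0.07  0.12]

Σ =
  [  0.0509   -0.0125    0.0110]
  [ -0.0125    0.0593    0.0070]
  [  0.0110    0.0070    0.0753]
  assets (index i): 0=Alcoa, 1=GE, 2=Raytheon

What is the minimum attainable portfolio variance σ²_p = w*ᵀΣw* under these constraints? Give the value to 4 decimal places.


0.0531

g=Σ⁻¹μ = [1.8633  1.4329  1.1882]
h=Σ⁻¹𝟙 = [23.0221  20.7736  7.9859]
a=μᵀg=0.410589  b=𝟙ᵀg=4.484454  c=𝟙ᵀh=51.781642  D=ac−b²=1.150629
λ₁=(c·0.114−b)/D = (51.781642·0.114−4.484454)/1.150629 = 1.232937
λ₂=(a−b·0.114)/D = (0.410589−4.484454·0.114)/1.150629 = -0.087464
w* = 1.232937·g + -0.087464·h:
  w_0 = 1.232937·1.8633 + -0.087464·23.0221 = 0.2837  (Alcoa)
  w_1 = 1.232937·1.4329 + -0.087464·20.7736 = -0.0502  (GE)
  w_2 = 1.232937·1.1882 + -0.087464·7.9859 = 0.7665  (Raytheon)
Σw_i=1.0000  μᵀw=0.1140
σ²=wᵀΣw=λ₁·μ_p+λ₂ = 1.232937·0.114 + -0.087464 = 0.053090 ≈ 0.0531


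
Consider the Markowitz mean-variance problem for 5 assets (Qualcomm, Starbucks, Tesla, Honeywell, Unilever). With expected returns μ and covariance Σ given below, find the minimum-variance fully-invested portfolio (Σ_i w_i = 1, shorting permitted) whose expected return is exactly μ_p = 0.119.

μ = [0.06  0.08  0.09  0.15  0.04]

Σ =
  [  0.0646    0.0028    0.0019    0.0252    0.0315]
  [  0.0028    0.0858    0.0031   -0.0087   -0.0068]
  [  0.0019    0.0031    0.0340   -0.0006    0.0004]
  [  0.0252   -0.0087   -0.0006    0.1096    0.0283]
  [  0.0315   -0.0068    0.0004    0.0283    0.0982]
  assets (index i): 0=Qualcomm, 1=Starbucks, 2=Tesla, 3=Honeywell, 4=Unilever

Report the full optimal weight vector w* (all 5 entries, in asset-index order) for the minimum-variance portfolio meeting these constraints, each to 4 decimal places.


g=Σ⁻¹μ = [0.2782  0.9705  2.5681  1.4034  -0.0296]
h=Σ⁻¹𝟙 = [8.5427  11.5316  27.9267  6.6222  6.2193]
a=μᵀg=0.534787  b=𝟙ᵀg=5.190601  c=𝟙ᵀh=60.842587  D=ac−b²=5.595504
λ₁=(c·0.119−b)/D = (60.842587·0.119−5.190601)/5.595504 = 0.366306
λ₂=(a−b·0.119)/D = (0.534787−5.190601·0.119)/5.595504 = -0.014814
w* = 0.366306·g + -0.014814·h:
  w_0 = 0.366306·0.2782 + -0.014814·8.5427 = -0.0247  (Qualcomm)
  w_1 = 0.366306·0.9705 + -0.014814·11.5316 = 0.1847  (Starbucks)
  w_2 = 0.366306·2.5681 + -0.014814·27.9267 = 0.5270  (Tesla)
  w_3 = 0.366306·1.4034 + -0.014814·6.6222 = 0.4160  (Honeywell)
  w_4 = 0.366306·-0.0296 + -0.014814·6.2193 = -0.1030  (Unilever)
Σw_i=1.0000  μᵀw=0.1190
σ²=wᵀΣw=λ₁·μ_p+λ₂ = 0.366306·0.119 + -0.014814 = 0.028776 ≈ 0.0288

-0.0247  0.1847  0.5270  0.4160  -0.1030


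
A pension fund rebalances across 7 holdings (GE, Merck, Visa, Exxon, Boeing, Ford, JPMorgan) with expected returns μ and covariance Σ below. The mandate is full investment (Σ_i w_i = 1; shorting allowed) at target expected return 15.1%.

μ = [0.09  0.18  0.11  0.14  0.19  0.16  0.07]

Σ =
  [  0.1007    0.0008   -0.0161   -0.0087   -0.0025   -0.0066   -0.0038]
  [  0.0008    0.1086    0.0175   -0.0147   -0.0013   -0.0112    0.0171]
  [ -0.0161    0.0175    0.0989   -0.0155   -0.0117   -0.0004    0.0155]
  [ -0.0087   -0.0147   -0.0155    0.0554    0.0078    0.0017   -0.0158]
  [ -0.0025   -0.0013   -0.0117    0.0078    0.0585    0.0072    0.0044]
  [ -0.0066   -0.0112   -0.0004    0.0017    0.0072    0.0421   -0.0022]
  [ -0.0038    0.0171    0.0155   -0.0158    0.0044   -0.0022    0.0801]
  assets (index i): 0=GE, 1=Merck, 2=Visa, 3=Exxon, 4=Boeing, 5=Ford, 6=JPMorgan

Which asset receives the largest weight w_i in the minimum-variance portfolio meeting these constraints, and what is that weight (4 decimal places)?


Ford (0.2548)

g=Σ⁻¹μ = [1.8462  2.1714  1.8011  3.6302  2.6812  4.1230  0.8314]
h=Σ⁻¹𝟙 = [17.3736  11.3976  14.9779  29.2941  12.8194  26.9965  13.7927]
a=μᵀg=2.490670  b=𝟙ᵀg=17.084563  c=𝟙ᵀh=126.651884  D=ac−b²=23.565827
λ₁=(c·0.151−b)/D = (126.651884·0.151−17.084563)/23.565827 = 0.086561
λ₂=(a−b·0.151)/D = (2.490670−17.084563·0.151)/23.565827 = -0.003781
w* = 0.086561·g + -0.003781·h:
  w_0 = 0.086561·1.8462 + -0.003781·17.3736 = 0.0941  (GE)
  w_1 = 0.086561·2.1714 + -0.003781·11.3976 = 0.1449  (Merck)
  w_2 = 0.086561·1.8011 + -0.003781·14.9779 = 0.0993  (Visa)
  w_3 = 0.086561·3.6302 + -0.003781·29.2941 = 0.2035  (Exxon)
  w_4 = 0.086561·2.6812 + -0.003781·12.8194 = 0.1836  (Boeing)
  w_5 = 0.086561·4.1230 + -0.003781·26.9965 = 0.2548  (Ford)
  w_6 = 0.086561·0.8314 + -0.003781·13.7927 = 0.0198  (JPMorgan)
Σw_i=1.0000  μᵀw=0.1510
σ²=wᵀΣw=λ₁·μ_p+λ₂ = 0.086561·0.151 + -0.003781 = 0.009290 ≈ 0.0093


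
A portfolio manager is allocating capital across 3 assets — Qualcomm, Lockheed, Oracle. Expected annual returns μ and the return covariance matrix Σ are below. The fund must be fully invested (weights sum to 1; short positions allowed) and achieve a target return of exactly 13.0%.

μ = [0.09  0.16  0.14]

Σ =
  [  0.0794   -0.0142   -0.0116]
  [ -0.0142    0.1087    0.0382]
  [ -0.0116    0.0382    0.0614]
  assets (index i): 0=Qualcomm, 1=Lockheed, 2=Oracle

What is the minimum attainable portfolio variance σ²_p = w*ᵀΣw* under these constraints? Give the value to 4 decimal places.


u=Σ⁻¹μ = [1.5978  0.9897  1.9663]
v=Σ⁻¹𝟙 = [15.9196  5.7576  15.7122]
a=μᵀu=0.577422  b=𝟙ᵀu=4.553690  c=𝟙ᵀv=37.389426  D=ac−b²=0.853386
λ₁=(c·0.130−b)/D = (37.389426·0.130−4.553690)/0.853386 = 0.359667
λ₂=(a−b·0.130)/D = (0.577422−4.553690·0.130)/0.853386 = -0.017059
w* = 0.359667·u + -0.017059·v:
  w_0 = 0.359667·1.5978 + -0.017059·15.9196 = 0.3031  (Qualcomm)
  w_1 = 0.359667·0.9897 + -0.017059·5.7576 = 0.2577  (Lockheed)
  w_2 = 0.359667·1.9663 + -0.017059·15.7122 = 0.4392  (Oracle)
Σw_i=1.0000  μᵀw=0.1300
σ²=wᵀΣw=λ₁·μ_p+λ₂ = 0.359667·0.130 + -0.017059 = 0.029698 ≈ 0.0297

0.0297


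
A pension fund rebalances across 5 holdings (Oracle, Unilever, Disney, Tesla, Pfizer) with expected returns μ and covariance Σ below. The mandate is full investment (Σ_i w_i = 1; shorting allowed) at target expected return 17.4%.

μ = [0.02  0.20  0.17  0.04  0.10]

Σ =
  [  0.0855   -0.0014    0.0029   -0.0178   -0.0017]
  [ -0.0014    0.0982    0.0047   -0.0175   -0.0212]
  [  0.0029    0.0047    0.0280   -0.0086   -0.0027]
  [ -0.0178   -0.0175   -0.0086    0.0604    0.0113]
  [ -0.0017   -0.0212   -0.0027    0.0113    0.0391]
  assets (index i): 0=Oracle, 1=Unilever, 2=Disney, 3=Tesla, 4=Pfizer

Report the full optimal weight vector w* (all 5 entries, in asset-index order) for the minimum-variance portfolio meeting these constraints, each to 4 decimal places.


-0.1055  0.2473  0.5725  -0.0126  0.2982

x=Σ⁻¹μ = [0.5239  2.9437  6.4788  1.8257  4.0962]
y=Σ⁻¹𝟙 = [16.9402  20.2597  42.0790  27.3684  32.2930]
a=μᵀx=2.183252  b=𝟙ᵀx=15.868203  c=𝟙ᵀy=138.940247  D=ac−b²=51.541672
λ₁=(c·0.174−b)/D = (138.940247·0.174−15.868203)/51.541672 = 0.161178
λ₂=(a−b·0.174)/D = (2.183252−15.868203·0.174)/51.541672 = -0.011211
w* = 0.161178·x + -0.011211·y:
  w_0 = 0.161178·0.5239 + -0.011211·16.9402 = -0.1055  (Oracle)
  w_1 = 0.161178·2.9437 + -0.011211·20.2597 = 0.2473  (Unilever)
  w_2 = 0.161178·6.4788 + -0.011211·42.0790 = 0.5725  (Disney)
  w_3 = 0.161178·1.8257 + -0.011211·27.3684 = -0.0126  (Tesla)
  w_4 = 0.161178·4.0962 + -0.011211·32.2930 = 0.2982  (Pfizer)
Σw_i=1.0000  μᵀw=0.1740
σ²=wᵀΣw=λ₁·μ_p+λ₂ = 0.161178·0.174 + -0.011211 = 0.016834 ≈ 0.0168


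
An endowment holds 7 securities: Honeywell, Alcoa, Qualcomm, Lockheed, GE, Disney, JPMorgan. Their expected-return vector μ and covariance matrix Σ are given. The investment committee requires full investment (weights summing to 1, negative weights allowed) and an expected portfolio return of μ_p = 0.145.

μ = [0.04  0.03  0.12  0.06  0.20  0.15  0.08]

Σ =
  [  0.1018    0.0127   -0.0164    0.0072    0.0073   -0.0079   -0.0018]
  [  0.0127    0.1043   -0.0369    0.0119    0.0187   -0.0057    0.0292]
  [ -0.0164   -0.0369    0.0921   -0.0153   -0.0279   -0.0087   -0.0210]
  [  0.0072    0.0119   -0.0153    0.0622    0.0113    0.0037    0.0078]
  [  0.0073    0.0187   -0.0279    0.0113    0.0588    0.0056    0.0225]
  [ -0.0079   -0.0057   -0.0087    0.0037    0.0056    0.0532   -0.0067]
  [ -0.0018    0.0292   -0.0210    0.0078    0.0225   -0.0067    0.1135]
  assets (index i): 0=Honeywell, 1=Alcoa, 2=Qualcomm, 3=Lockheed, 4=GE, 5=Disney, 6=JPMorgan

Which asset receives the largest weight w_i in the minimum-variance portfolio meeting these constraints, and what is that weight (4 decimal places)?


GE (0.3474)

x=Σ⁻¹μ = [0.7879  0.6357  3.4664  0.6007  4.1300  3.1607  0.5217]
y=Σ⁻¹𝟙 = [12.9597  13.0719  30.2454  13.8128  17.3248  25.3368  8.3612]
a=μᵀx=1.844444  b=𝟙ᵀx=13.303154  c=𝟙ᵀy=121.112678  D=ac−b²=46.411628
λ₁=(c·0.145−b)/D = (121.112678·0.145−13.303154)/46.411628 = 0.091748
λ₂=(a−b·0.145)/D = (1.844444−13.303154·0.145)/46.411628 = -0.001821
w* = 0.091748·x + -0.001821·y:
  w_0 = 0.091748·0.7879 + -0.001821·12.9597 = 0.0487  (Honeywell)
  w_1 = 0.091748·0.6357 + -0.001821·13.0719 = 0.0345  (Alcoa)
  w_2 = 0.091748·3.4664 + -0.001821·30.2454 = 0.2630  (Qualcomm)
  w_3 = 0.091748·0.6007 + -0.001821·13.8128 = 0.0300  (Lockheed)
  w_4 = 0.091748·4.1300 + -0.001821·17.3248 = 0.3474  (GE)
  w_5 = 0.091748·3.1607 + -0.001821·25.3368 = 0.2439  (Disney)
  w_6 = 0.091748·0.5217 + -0.001821·8.3612 = 0.0326  (JPMorgan)
Σw_i=1.0000  μᵀw=0.1450
σ²=wᵀΣw=λ₁·μ_p+λ₂ = 0.091748·0.145 + -0.001821 = 0.011483 ≈ 0.0115


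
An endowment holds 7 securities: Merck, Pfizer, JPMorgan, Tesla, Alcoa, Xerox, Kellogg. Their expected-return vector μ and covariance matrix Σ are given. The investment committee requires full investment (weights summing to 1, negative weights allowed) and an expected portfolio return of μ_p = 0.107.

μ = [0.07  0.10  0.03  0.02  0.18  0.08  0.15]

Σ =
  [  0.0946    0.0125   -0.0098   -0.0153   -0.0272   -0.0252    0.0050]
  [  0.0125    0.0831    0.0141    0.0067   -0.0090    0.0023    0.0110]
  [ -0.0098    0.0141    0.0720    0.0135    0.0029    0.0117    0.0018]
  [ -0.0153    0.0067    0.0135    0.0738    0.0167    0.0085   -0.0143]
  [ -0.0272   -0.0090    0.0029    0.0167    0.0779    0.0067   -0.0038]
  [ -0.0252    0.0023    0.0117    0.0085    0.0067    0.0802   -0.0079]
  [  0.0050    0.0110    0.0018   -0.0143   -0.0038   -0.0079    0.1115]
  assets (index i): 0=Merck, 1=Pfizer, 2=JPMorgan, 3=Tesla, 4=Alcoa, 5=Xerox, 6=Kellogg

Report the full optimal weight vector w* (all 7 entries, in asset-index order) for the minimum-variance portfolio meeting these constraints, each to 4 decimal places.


0.2193  0.0901  0.0642  0.0707  0.2559  0.1676  0.1323

g=Σ⁻¹μ = [1.7678  1.0340  0.0816  -0.0484  3.0006  1.3996  1.3579]
h=Σ⁻¹𝟙 = [21.3202  6.2429  9.7965  11.9132  17.2284  15.8901  10.4794]
a=μᵀg=1.084381  b=𝟙ᵀg=8.593086  c=𝟙ᵀh=92.870595  D=ac−b²=26.865941
λ₁=(c·0.107−b)/D = (92.870595·0.107−8.593086)/26.865941 = 0.050029
λ₂=(a−b·0.107)/D = (1.084381−8.593086·0.107)/26.865941 = 0.006139
w* = 0.050029·g + 0.006139·h:
  w_0 = 0.050029·1.7678 + 0.006139·21.3202 = 0.2193  (Merck)
  w_1 = 0.050029·1.0340 + 0.006139·6.2429 = 0.0901  (Pfizer)
  w_2 = 0.050029·0.0816 + 0.006139·9.7965 = 0.0642  (JPMorgan)
  w_3 = 0.050029·-0.0484 + 0.006139·11.9132 = 0.0707  (Tesla)
  w_4 = 0.050029·3.0006 + 0.006139·17.2284 = 0.2559  (Alcoa)
  w_5 = 0.050029·1.3996 + 0.006139·15.8901 = 0.1676  (Xerox)
  w_6 = 0.050029·1.3579 + 0.006139·10.4794 = 0.1323  (Kellogg)
Σw_i=1.0000  μᵀw=0.1070
σ²=wᵀΣw=λ₁·μ_p+λ₂ = 0.050029·0.107 + 0.006139 = 0.011492 ≈ 0.0115


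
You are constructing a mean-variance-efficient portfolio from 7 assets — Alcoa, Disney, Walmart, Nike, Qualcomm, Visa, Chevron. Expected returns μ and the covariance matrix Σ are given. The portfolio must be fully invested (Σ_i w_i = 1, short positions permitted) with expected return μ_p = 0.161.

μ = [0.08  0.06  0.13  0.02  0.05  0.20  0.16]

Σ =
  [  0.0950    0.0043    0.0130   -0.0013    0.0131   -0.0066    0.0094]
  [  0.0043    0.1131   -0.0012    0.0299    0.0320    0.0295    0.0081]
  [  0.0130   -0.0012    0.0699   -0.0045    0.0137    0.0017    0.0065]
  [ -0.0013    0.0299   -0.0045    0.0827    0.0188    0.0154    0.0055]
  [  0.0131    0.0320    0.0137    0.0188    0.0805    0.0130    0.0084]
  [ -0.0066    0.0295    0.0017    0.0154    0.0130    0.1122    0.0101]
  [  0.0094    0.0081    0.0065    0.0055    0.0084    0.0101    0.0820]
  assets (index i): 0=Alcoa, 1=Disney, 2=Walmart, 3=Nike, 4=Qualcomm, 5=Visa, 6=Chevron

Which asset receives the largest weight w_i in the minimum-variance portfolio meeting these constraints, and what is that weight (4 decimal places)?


Visa (0.3265)

u=Σ⁻¹μ = [0.6081  0.0427  1.5946  -0.0499  -0.1879  1.6704  1.5677]
v=Σ⁻¹𝟙 = [7.9523  2.9559  11.7780  9.2271  3.9667  5.9516  8.2996]
a=μᵀu=0.833041  b=𝟙ᵀu=5.245817  c=𝟙ᵀv=50.131242  D=ac−b²=14.242784
λ₁=(c·0.161−b)/D = (50.131242·0.161−5.245817)/14.242784 = 0.198368
λ₂=(a−b·0.161)/D = (0.833041−5.245817·0.161)/14.242784 = -0.000810
w* = 0.198368·u + -0.000810·v:
  w_0 = 0.198368·0.6081 + -0.000810·7.9523 = 0.1142  (Alcoa)
  w_1 = 0.198368·0.0427 + -0.000810·2.9559 = 0.0061  (Disney)
  w_2 = 0.198368·1.5946 + -0.000810·11.7780 = 0.3068  (Walmart)
  w_3 = 0.198368·-0.0499 + -0.000810·9.2271 = -0.0174  (Nike)
  w_4 = 0.198368·-0.1879 + -0.000810·3.9667 = -0.0405  (Qualcomm)
  w_5 = 0.198368·1.6704 + -0.000810·5.9516 = 0.3265  (Visa)
  w_6 = 0.198368·1.5677 + -0.000810·8.2996 = 0.3043  (Chevron)
Σw_i=1.0000  μᵀw=0.1610
σ²=wᵀΣw=λ₁·μ_p+λ₂ = 0.198368·0.161 + -0.000810 = 0.031127 ≈ 0.0311


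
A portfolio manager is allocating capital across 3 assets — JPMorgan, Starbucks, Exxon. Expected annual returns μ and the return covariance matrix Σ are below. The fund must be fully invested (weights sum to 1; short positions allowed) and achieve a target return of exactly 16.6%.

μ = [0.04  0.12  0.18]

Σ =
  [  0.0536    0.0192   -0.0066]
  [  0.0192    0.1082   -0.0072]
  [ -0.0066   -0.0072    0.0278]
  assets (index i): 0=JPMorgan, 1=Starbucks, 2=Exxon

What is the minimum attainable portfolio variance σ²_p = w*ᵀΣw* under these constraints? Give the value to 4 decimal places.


0.0190

g=Σ⁻¹μ = [1.1255  1.3818  7.0999]
h=Σ⁻¹𝟙 = [20.9602  8.3922  43.1209]
a=μᵀg=1.488819  b=𝟙ᵀg=9.607234  c=𝟙ᵀh=72.473315  D=ac−b²=15.600701
λ₁=(c·0.166−b)/D = (72.473315·0.166−9.607234)/15.600701 = 0.155335
λ₂=(a−b·0.166)/D = (1.488819−9.607234·0.166)/15.600701 = -0.006793
w* = 0.155335·g + -0.006793·h:
  w_0 = 0.155335·1.1255 + -0.006793·20.9602 = 0.0324  (JPMorgan)
  w_1 = 0.155335·1.3818 + -0.006793·8.3922 = 0.1576  (Starbucks)
  w_2 = 0.155335·7.0999 + -0.006793·43.1209 = 0.8099  (Exxon)
Σw_i=1.0000  μᵀw=0.1660
σ²=wᵀΣw=λ₁·μ_p+λ₂ = 0.155335·0.166 + -0.006793 = 0.018992 ≈ 0.0190


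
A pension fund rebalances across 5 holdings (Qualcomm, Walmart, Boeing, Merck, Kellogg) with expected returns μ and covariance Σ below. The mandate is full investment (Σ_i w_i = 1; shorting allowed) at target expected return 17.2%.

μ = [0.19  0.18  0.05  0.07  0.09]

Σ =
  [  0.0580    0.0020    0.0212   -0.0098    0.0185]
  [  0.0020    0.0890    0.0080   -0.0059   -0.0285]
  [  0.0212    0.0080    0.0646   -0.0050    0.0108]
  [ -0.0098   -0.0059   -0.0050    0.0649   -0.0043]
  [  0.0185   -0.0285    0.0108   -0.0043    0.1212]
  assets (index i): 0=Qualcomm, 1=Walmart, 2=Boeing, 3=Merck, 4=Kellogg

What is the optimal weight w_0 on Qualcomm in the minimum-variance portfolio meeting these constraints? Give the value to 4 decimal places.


x=Σ⁻¹μ = [3.4568  2.4170  -0.6700  1.8288  0.9079]
y=Σ⁻¹𝟙 = [13.7900  14.4643  9.1423  20.1358  9.4469]
a=μᵀx=1.268080  b=𝟙ᵀx=7.940505  c=𝟙ᵀy=66.979227  D=ac−b²=21.883435
λ₁=(c·0.172−b)/D = (66.979227·0.172−7.940505)/21.883435 = 0.163591
λ₂=(a−b·0.172)/D = (1.268080−7.940505·0.172)/21.883435 = -0.004464
w* = 0.163591·x + -0.004464·y:
  w_0 = 0.163591·3.4568 + -0.004464·13.7900 = 0.5039  (Qualcomm)
  w_1 = 0.163591·2.4170 + -0.004464·14.4643 = 0.3308  (Walmart)
  w_2 = 0.163591·-0.6700 + -0.004464·9.1423 = -0.1504  (Boeing)
  w_3 = 0.163591·1.8288 + -0.004464·20.1358 = 0.2093  (Merck)
  w_4 = 0.163591·0.9079 + -0.004464·9.4469 = 0.1063  (Kellogg)
Σw_i=1.0000  μᵀw=0.1720
σ²=wᵀΣw=λ₁·μ_p+λ₂ = 0.163591·0.172 + -0.004464 = 0.023674 ≈ 0.0237

0.5039


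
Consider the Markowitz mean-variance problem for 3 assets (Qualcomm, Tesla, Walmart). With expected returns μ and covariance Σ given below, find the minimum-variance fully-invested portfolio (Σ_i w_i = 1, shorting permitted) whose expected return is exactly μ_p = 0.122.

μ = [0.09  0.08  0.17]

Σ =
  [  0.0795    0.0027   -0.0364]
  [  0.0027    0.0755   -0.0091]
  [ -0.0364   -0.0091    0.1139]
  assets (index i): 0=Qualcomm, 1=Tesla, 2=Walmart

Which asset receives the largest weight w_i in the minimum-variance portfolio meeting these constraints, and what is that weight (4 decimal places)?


Walmart (0.4253)

g=Σ⁻¹μ = [2.1305  1.2575  2.2739]
h=Σ⁻¹𝟙 = [19.4880  14.4966  16.1658]
a=μᵀg=0.678898  b=𝟙ᵀg=5.661822  c=𝟙ᵀh=50.150298  D=ac−b²=1.990703
λ₁=(c·0.122−b)/D = (50.150298·0.122−5.661822)/1.990703 = 0.229323
λ₂=(a−b·0.122)/D = (0.678898−5.661822·0.122)/1.990703 = -0.005950
w* = 0.229323·g + -0.005950·h:
  w_0 = 0.229323·2.1305 + -0.005950·19.4880 = 0.3726  (Qualcomm)
  w_1 = 0.229323·1.2575 + -0.005950·14.4966 = 0.2021  (Tesla)
  w_2 = 0.229323·2.2739 + -0.005950·16.1658 = 0.4253  (Walmart)
Σw_i=1.0000  μᵀw=0.1220
σ²=wᵀΣw=λ₁·μ_p+λ₂ = 0.229323·0.122 + -0.005950 = 0.022028 ≈ 0.0220


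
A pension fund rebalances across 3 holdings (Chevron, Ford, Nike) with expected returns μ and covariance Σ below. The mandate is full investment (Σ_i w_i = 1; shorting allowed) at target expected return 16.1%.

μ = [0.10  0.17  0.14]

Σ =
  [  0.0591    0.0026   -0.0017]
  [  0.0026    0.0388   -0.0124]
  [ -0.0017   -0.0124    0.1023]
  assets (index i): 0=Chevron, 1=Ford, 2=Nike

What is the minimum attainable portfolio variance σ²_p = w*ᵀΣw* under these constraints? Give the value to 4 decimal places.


p=Σ⁻¹μ = [1.5331  4.9146  1.9897]
q=Σ⁻¹𝟙 = [16.0333  29.0326  13.5607]
a=μᵀp=1.267348  b=𝟙ᵀp=8.437379  c=𝟙ᵀq=58.626659  D=ac−b²=3.111021
λ₁=(c·0.161−b)/D = (58.626659·0.161−8.437379)/3.111021 = 0.321924
λ₂=(a−b·0.161)/D = (1.267348−8.437379·0.161)/3.111021 = -0.029273
w* = 0.321924·p + -0.029273·q:
  w_0 = 0.321924·1.5331 + -0.029273·16.0333 = 0.0242  (Chevron)
  w_1 = 0.321924·4.9146 + -0.029273·29.0326 = 0.7322  (Ford)
  w_2 = 0.321924·1.9897 + -0.029273·13.5607 = 0.2436  (Nike)
Σw_i=1.0000  μᵀw=0.1610
σ²=wᵀΣw=λ₁·μ_p+λ₂ = 0.321924·0.161 + -0.029273 = 0.022556 ≈ 0.0226

0.0226


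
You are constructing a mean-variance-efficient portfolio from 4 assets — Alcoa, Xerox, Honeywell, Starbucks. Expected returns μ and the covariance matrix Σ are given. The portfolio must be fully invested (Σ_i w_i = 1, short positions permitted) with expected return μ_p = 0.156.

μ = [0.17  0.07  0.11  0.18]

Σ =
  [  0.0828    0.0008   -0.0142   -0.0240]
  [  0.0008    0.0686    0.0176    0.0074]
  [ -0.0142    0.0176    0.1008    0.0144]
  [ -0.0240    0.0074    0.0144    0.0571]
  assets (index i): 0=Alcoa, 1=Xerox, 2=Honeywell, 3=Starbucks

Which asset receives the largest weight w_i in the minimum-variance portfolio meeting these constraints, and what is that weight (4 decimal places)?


x=Σ⁻¹μ = [3.4655  0.2779  0.9105  4.3434]
y=Σ⁻¹𝟙 = [19.8692  9.9151  7.7566  22.6234]
a=μᵀx=1.490551  b=𝟙ᵀx=8.997257  c=𝟙ᵀy=60.164274  D=ac−b²=8.727301
λ₁=(c·0.156−b)/D = (60.164274·0.156−8.997257)/8.727301 = 0.044501
λ₂=(a−b·0.156)/D = (1.490551−8.997257·0.156)/8.727301 = 0.009966
w* = 0.044501·x + 0.009966·y:
  w_0 = 0.044501·3.4655 + 0.009966·19.8692 = 0.3522  (Alcoa)
  w_1 = 0.044501·0.2779 + 0.009966·9.9151 = 0.1112  (Xerox)
  w_2 = 0.044501·0.9105 + 0.009966·7.7566 = 0.1178  (Honeywell)
  w_3 = 0.044501·4.3434 + 0.009966·22.6234 = 0.4188  (Starbucks)
Σw_i=1.0000  μᵀw=0.1560
σ²=wᵀΣw=λ₁·μ_p+λ₂ = 0.044501·0.156 + 0.009966 = 0.016908 ≈ 0.0169

Starbucks (0.4188)


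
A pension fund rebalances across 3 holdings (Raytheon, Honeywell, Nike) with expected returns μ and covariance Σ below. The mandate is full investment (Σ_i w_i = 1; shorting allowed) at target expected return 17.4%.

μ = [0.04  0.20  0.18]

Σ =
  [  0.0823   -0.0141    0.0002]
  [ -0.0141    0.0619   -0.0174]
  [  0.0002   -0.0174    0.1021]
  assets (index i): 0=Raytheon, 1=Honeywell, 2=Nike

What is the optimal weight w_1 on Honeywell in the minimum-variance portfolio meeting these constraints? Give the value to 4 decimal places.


0.5521

p=Σ⁻¹μ = [1.1996  4.2004  2.4765]
q=Σ⁻¹𝟙 = [16.1812  23.7216  13.8053]
a=μᵀp=1.333832  b=𝟙ᵀp=7.876520  c=𝟙ᵀq=53.708093  D=ac−b²=9.598009
λ₁=(c·0.174−b)/D = (53.708093·0.174−7.876520)/9.598009 = 0.153020
λ₂=(a−b·0.174)/D = (1.333832−7.876520·0.174)/9.598009 = -0.003822
w* = 0.153020·p + -0.003822·q:
  w_0 = 0.153020·1.1996 + -0.003822·16.1812 = 0.1217  (Raytheon)
  w_1 = 0.153020·4.2004 + -0.003822·23.7216 = 0.5521  (Honeywell)
  w_2 = 0.153020·2.4765 + -0.003822·13.8053 = 0.3262  (Nike)
Σw_i=1.0000  μᵀw=0.1740
σ²=wᵀΣw=λ₁·μ_p+λ₂ = 0.153020·0.174 + -0.003822 = 0.022804 ≈ 0.0228


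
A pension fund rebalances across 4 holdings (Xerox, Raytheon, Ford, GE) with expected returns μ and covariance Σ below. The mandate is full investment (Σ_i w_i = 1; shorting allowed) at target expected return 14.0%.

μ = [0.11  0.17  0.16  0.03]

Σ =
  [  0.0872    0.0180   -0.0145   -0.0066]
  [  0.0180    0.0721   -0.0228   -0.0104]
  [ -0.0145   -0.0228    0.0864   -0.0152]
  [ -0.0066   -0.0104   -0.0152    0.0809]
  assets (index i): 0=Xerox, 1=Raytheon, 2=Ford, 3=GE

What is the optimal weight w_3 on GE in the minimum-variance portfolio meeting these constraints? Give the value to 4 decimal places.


0.1346

p=Σ⁻¹μ = [1.2280  3.2730  3.1838  1.4900]
q=Σ⁻¹𝟙 = [12.4807  20.8844  22.7581  20.3398]
a=μᵀp=1.245589  b=𝟙ᵀp=9.174720  c=𝟙ᵀq=76.463068  D=ac−b²=11.066078
λ₁=(c·0.140−b)/D = (76.463068·0.140−9.174720)/11.066078 = 0.138270
λ₂=(a−b·0.140)/D = (1.245589−9.174720·0.140)/11.066078 = -0.003513
w* = 0.138270·p + -0.003513·q:
  w_0 = 0.138270·1.2280 + -0.003513·12.4807 = 0.1260  (Xerox)
  w_1 = 0.138270·3.2730 + -0.003513·20.8844 = 0.3792  (Raytheon)
  w_2 = 0.138270·3.1838 + -0.003513·22.7581 = 0.3603  (Ford)
  w_3 = 0.138270·1.4900 + -0.003513·20.3398 = 0.1346  (GE)
Σw_i=1.0000  μᵀw=0.1400
σ²=wᵀΣw=λ₁·μ_p+λ₂ = 0.138270·0.140 + -0.003513 = 0.015845 ≈ 0.0158


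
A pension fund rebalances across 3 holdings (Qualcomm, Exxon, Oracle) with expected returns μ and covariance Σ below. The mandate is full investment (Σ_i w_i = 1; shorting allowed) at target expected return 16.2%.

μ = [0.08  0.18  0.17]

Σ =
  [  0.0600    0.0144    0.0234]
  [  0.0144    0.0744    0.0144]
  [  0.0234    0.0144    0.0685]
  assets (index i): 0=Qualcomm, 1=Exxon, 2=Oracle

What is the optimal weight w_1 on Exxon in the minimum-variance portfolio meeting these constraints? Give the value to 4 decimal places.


x=Σ⁻¹μ = [0.0545  2.0140  2.0398]
y=Σ⁻¹𝟙 = [10.9067  9.6168  8.8511]
a=μᵀx=0.713640  b=𝟙ᵀx=4.108244  c=𝟙ᵀy=29.374591  D=ac−b²=4.085219
λ₁=(c·0.162−b)/D = (29.374591·0.162−4.108244)/4.085219 = 0.159218
λ₂=(a−b·0.162)/D = (0.713640−4.108244·0.162)/4.085219 = 0.011775
w* = 0.159218·x + 0.011775·y:
  w_0 = 0.159218·0.0545 + 0.011775·10.9067 = 0.1371  (Qualcomm)
  w_1 = 0.159218·2.0140 + 0.011775·9.6168 = 0.4339  (Exxon)
  w_2 = 0.159218·2.0398 + 0.011775·8.8511 = 0.4290  (Oracle)
Σw_i=1.0000  μᵀw=0.1620
σ²=wᵀΣw=λ₁·μ_p+λ₂ = 0.159218·0.162 + 0.011775 = 0.037569 ≈ 0.0376

0.4339


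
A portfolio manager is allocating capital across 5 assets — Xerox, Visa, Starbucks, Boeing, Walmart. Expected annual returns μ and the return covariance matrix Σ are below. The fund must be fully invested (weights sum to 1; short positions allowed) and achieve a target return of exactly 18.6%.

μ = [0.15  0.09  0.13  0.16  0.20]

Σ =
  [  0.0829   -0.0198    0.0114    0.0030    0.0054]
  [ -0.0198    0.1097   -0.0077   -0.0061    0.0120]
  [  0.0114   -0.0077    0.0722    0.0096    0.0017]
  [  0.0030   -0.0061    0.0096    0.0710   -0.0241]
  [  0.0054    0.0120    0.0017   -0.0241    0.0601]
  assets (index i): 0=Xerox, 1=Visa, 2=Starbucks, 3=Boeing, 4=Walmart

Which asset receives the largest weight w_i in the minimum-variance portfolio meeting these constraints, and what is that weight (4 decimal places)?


u=Σ⁻¹μ = [1.4485  0.8727  1.0773  3.6319  4.4493]
v=Σ⁻¹𝟙 = [11.0838  10.6104  10.0075  20.4532  21.4431]
a=μᵀu=1.906821  b=𝟙ᵀu=11.479630  c=𝟙ᵀv=73.598110  D=ac−b²=8.556480
λ₁=(c·0.186−b)/D = (73.598110·0.186−11.479630)/8.556480 = 0.258239
λ₂=(a−b·0.186)/D = (1.906821−11.479630·0.186)/8.556480 = -0.026692
w* = 0.258239·u + -0.026692·v:
  w_0 = 0.258239·1.4485 + -0.026692·11.0838 = 0.0782  (Xerox)
  w_1 = 0.258239·0.8727 + -0.026692·10.6104 = -0.0578  (Visa)
  w_2 = 0.258239·1.0773 + -0.026692·10.0075 = 0.0111  (Starbucks)
  w_3 = 0.258239·3.6319 + -0.026692·20.4532 = 0.3920  (Boeing)
  w_4 = 0.258239·4.4493 + -0.026692·21.4431 = 0.5766  (Walmart)
Σw_i=1.0000  μᵀw=0.1860
σ²=wᵀΣw=λ₁·μ_p+λ₂ = 0.258239·0.186 + -0.026692 = 0.021340 ≈ 0.0213

Walmart (0.5766)


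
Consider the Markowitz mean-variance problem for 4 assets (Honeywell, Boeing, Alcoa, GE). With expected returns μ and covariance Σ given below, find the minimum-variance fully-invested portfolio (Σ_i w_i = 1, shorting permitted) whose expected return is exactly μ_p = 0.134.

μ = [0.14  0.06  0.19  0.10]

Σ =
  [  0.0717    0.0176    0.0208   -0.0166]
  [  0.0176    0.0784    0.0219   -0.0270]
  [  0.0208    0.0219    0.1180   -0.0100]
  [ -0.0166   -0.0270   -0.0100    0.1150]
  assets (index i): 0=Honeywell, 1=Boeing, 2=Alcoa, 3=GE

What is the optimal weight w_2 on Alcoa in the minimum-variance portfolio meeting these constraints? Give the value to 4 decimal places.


x=Σ⁻¹μ = [1.7662  0.4625  1.3273  1.3485]
y=Σ⁻¹𝟙 = [12.4691  13.4129  4.9803  14.0777]
a=μᵀx=0.662054  b=𝟙ᵀx=4.904479  c=𝟙ᵀy=44.940049  D=ac−b²=5.698848
λ₁=(c·0.134−b)/D = (44.940049·0.134−4.904479)/5.698848 = 0.196090
λ₂=(a−b·0.134)/D = (0.662054−4.904479·0.134)/5.698848 = 0.000852
w* = 0.196090·x + 0.000852·y:
  w_0 = 0.196090·1.7662 + 0.000852·12.4691 = 0.3570  (Honeywell)
  w_1 = 0.196090·0.4625 + 0.000852·13.4129 = 0.1021  (Boeing)
  w_2 = 0.196090·1.3273 + 0.000852·4.9803 = 0.2645  (Alcoa)
  w_3 = 0.196090·1.3485 + 0.000852·14.0777 = 0.2764  (GE)
Σw_i=1.0000  μᵀw=0.1340
σ²=wᵀΣw=λ₁·μ_p+λ₂ = 0.196090·0.134 + 0.000852 = 0.027128 ≈ 0.0271

0.2645


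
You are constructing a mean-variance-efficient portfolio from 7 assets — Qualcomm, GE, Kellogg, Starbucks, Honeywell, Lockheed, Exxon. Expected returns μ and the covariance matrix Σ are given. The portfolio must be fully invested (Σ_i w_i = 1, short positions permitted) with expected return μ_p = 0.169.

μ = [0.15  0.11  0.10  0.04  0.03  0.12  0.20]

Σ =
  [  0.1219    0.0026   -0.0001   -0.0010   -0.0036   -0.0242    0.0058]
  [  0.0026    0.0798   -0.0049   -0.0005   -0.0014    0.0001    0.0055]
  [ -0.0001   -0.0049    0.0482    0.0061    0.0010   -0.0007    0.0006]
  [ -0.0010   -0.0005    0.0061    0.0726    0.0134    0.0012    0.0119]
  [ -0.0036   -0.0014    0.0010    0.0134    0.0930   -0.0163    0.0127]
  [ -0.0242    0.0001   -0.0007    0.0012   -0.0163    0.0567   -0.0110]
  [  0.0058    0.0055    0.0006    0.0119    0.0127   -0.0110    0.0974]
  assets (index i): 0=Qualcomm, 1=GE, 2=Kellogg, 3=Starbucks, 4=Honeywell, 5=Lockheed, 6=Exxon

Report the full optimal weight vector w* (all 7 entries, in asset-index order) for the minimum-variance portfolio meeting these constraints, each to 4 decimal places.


0.2067  0.0982  0.1846  -0.1632  -0.0556  0.3617  0.3676

p=Σ⁻¹μ = [1.8279  1.3136  2.2410  -0.1557  0.7376  3.5605  2.1815]
q=Σ⁻¹𝟙 = [13.8292  13.0080  21.1455  7.7002  14.0580  29.4265  9.1282]
a=μᵀp=1.522237  b=𝟙ᵀp=11.706376  c=𝟙ᵀq=108.295588  D=ac−b²=27.812358
λ₁=(c·0.169−b)/D = (108.295588·0.169−11.706376)/27.812358 = 0.237146
λ₂=(a−b·0.169)/D = (1.522237−11.706376·0.169)/27.812358 = -0.016401
w* = 0.237146·p + -0.016401·q:
  w_0 = 0.237146·1.8279 + -0.016401·13.8292 = 0.2067  (Qualcomm)
  w_1 = 0.237146·1.3136 + -0.016401·13.0080 = 0.0982  (GE)
  w_2 = 0.237146·2.2410 + -0.016401·21.1455 = 0.1846  (Kellogg)
  w_3 = 0.237146·-0.1557 + -0.016401·7.7002 = -0.1632  (Starbucks)
  w_4 = 0.237146·0.7376 + -0.016401·14.0580 = -0.0556  (Honeywell)
  w_5 = 0.237146·3.5605 + -0.016401·29.4265 = 0.3617  (Lockheed)
  w_6 = 0.237146·2.1815 + -0.016401·9.1282 = 0.3676  (Exxon)
Σw_i=1.0000  μᵀw=0.1690
σ²=wᵀΣw=λ₁·μ_p+λ₂ = 0.237146·0.169 + -0.016401 = 0.023677 ≈ 0.0237
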